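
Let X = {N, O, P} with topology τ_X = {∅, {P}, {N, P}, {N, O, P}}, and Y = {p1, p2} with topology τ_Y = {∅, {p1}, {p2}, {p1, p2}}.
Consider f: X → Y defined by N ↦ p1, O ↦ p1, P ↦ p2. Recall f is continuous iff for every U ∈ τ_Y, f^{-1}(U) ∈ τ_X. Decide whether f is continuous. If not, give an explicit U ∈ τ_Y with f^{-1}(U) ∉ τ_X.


f is NOT continuous.

Compute f^{-1}(U) for each U ∈ τ_Y:
  U = ∅: f^{-1}(U) = ∅ ∈ τ_X ✓.
  U = {p1}: f^{-1}(U) = {N, O} ∉ τ_X ✗.
  U = {p2}: f^{-1}(U) = {P} ∈ τ_X ✓.
  U = {p1, p2}: f^{-1}(U) = {N, O, P} ∈ τ_X ✓.
Found U = {p1} with f^{-1}(U) = {N, O} not in τ_X. Therefore f is NOT continuous.


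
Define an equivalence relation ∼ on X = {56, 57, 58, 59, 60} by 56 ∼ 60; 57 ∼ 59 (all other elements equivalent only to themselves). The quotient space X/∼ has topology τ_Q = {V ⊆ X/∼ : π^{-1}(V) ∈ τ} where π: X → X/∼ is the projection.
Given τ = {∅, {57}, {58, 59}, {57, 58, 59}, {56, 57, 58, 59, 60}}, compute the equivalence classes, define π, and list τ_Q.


X/∼ = {[56=60], [57=59], [58]}; |τ_Q| = 3.

Equivalence classes: [56=60], [57=59], [58].
Quotient map π: X → X/∼ sends 56 ↦ [56=60], 57 ↦ [57=59], 58 ↦ [58], 59 ↦ [57=59], 60 ↦ [56=60].
For each subset V ⊆ X/∼, compute π^{-1}(V) ⊆ X and check whether π^{-1}(V) ∈ τ. V is open in τ_Q iff π^{-1}(V) ∈ τ.
  V = {}: π^{-1}(V) = ∅ ∈ τ ✓.
  V = {[56=60]}: π^{-1}(V) = {56, 60} ∉ τ ✗.
  V = {[57=59]}: π^{-1}(V) = {57, 59} ∉ τ ✗.
  V = {[56=60], [57=59]}: π^{-1}(V) = {56, 57, 59, 60} ∉ τ ✗.
  V = {[58]}: π^{-1}(V) = {58} ∉ τ ✗.
  V = {[56=60], [58]}: π^{-1}(V) = {56, 58, 60} ∉ τ ✗.
  V = {[57=59], [58]}: π^{-1}(V) = {57, 58, 59} ∈ τ ✓.
  V = {[56=60], [57=59], [58]}: π^{-1}(V) = {56, 57, 58, 59, 60} ∈ τ ✓.
Open sets in the quotient: τ_Q = {{}, {[57=59], [58]}, {[56=60], [57=59], [58]}} (3 elements).


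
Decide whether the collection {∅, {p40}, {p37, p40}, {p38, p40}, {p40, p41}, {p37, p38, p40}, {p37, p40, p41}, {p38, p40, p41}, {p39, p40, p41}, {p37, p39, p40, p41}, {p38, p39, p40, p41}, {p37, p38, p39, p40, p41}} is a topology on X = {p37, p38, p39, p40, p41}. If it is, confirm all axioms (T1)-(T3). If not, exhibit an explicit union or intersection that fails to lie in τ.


τ is NOT a topology on X.

Axiom (T1): ∅ ∈ τ? Yes; X ∈ τ? Yes.
Axiom (T2/T3): check pairwise unions and intersections of members of τ.
Counterexample for (T2): {p37, p40} ∪ {p38, p40, p41} = {p37, p38, p40, p41} ∉ τ. Therefore τ is NOT a topology.


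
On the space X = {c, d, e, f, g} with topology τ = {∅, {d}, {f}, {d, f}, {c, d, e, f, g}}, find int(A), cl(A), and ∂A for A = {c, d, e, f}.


int(A) = {d, f}, cl(A) = {c, d, e, f, g}, ∂A = {c, e, g}.

Closed sets in (X, τ) are complements of opens:
  closed(X, τ) = {∅, {c, e, g}, {c, d, e, g}, {c, e, f, g}, {c, d, e, f, g}}.
int(A) = ⋃ {U ∈ τ : U ⊆ A}. Opens contained in A: ∅, {d}, {f}, {d, f}.
Taking the union of these: int(A) = {d, f}.
cl(A) = ⋂ {C closed : A ⊆ C}. Closed sets containing A: {c, d, e, f, g}.
Intersecting these: cl(A) = {c, d, e, f, g}.
∂A = cl(A) ∖ int(A) = {c, d, e, f, g} ∖ {d, f} = {c, e, g}.


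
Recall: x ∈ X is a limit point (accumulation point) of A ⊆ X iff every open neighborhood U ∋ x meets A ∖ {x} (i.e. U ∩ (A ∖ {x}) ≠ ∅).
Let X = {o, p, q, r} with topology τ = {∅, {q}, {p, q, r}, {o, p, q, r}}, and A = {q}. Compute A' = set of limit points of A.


A' = {o, p, r}

For each x ∈ X, list the open sets U ∈ τ with x ∈ U, then check whether U ∩ (A ∖ {x}) ≠ ∅ for every such U.
  x = o: opens ∋ x are {o, p, q, r}; each meets A ∖ {o}, so x IS a limit point.
  x = p: opens ∋ x are {p, q, r}, {o, p, q, r}; each meets A ∖ {p}, so x IS a limit point.
  x = q: open {q} ∋ x has {q} ∩ (A ∖ {q}) = ∅, so x is NOT a limit point.
  x = r: opens ∋ x are {p, q, r}, {o, p, q, r}; each meets A ∖ {r}, so x IS a limit point.
Collecting: A' = {o, p, r}.


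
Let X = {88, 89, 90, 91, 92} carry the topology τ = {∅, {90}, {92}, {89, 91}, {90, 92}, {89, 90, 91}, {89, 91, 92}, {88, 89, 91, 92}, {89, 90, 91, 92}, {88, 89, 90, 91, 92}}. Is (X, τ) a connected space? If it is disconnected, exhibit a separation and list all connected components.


(X, τ) is disconnected; components = [{90}, {88, 89, 91, 92}].

Find clopen sets (U ∈ τ with X ∖ U ∈ τ):
  U = ∅, X ∖ U = {88, 89, 90, 91, 92} — both open, so U is clopen.
  U = {90}, X ∖ U = {88, 89, 91, 92} — both open, so U is clopen.
  U = {88, 89, 91, 92}, X ∖ U = {90} — both open, so U is clopen.
  U = {88, 89, 90, 91, 92}, X ∖ U = ∅ — both open, so U is clopen.
Nontrivial clopen(s) exist: e.g. {90}. So (X, τ) is disconnected.
Compute connected components by grouping points that agree on all clopens:
  component: {90}
  component: {88, 89, 91, 92}


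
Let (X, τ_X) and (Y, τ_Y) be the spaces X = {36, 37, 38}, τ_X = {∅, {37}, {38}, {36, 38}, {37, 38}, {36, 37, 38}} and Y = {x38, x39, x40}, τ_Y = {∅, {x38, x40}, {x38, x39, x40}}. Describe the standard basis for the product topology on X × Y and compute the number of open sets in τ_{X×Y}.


Basis B = {∅ × ∅, {37} × {x38, x40}, {38} × {x38, x40}, {37} × {x38, x39, x40}, {38} × {x38, x39, x40}, {36, 38} × {x38, x40}, {37, 38} × {x38, x40}, {36, 38} × {x38, x39, x40}, {36, 37, 38} × {x38, x40}, {37, 38} × {x38, x39, x40}, {36, 37, 38} × {x38, x39, x40}}; |τ_{X×Y}| = 18.

Enumerate products U × V with U ∈ τ_X, V ∈ τ_Y (deduplicated):
  ∅ × ∅ = {} (∅)
  {37} × {x38, x40} = {(37,x38), (37,x40)}
  {38} × {x38, x40} = {(38,x38), (38,x40)}
  {37} × {x38, x39, x40} = {(37,x38), (37,x39), (37,x40)}
  {38} × {x38, x39, x40} = {(38,x38), (38,x39), (38,x40)}
  {36, 38} × {x38, x40} = {(36,x38), (36,x40), (38,x38), (38,x40)}
  {37, 38} × {x38, x40} = {(37,x38), (37,x40), (38,x38), (38,x40)}
  {36, 38} × {x38, x39, x40} = {(36,x38), (36,x39), (36,x40), (38,x38), (38,x39), (38,x40)}
  {36, 37, 38} × {x38, x40} = {(36,x38), (36,x40), (37,x38), (37,x40), (38,x38), (38,x40)}
  {37, 38} × {x38, x39, x40} = {(37,x38), (37,x39), (37,x40), (38,x38), (38,x39), (38,x40)}
  {36, 37, 38} × {x38, x39, x40} = {(36,x38), (36,x39), (36,x40), (37,x38), (37,x39), (37,x40), (38,x38), (38,x39), (38,x40)}
These 11 distinct sets form the basis B.
Close under arbitrary unions to get τ_{X×Y}; counting gives |τ_{X×Y}| = 18.


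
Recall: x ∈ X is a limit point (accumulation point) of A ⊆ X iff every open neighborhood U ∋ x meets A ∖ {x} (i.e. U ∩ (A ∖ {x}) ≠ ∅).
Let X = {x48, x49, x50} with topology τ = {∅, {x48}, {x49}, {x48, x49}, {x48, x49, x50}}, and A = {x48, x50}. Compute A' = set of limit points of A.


A' = {x50}

For each x ∈ X, list the open sets U ∈ τ with x ∈ U, then check whether U ∩ (A ∖ {x}) ≠ ∅ for every such U.
  x = x48: open {x48} ∋ x has {x48} ∩ (A ∖ {x48}) = ∅, so x is NOT a limit point.
  x = x49: open {x49} ∋ x has {x49} ∩ (A ∖ {x49}) = ∅, so x is NOT a limit point.
  x = x50: opens ∋ x are {x48, x49, x50}; each meets A ∖ {x50}, so x IS a limit point.
Collecting: A' = {x50}.


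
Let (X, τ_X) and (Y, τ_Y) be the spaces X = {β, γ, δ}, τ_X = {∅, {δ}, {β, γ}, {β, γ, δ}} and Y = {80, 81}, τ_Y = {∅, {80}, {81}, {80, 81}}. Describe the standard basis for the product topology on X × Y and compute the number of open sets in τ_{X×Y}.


Basis B = {∅ × ∅, {δ} × {80}, {δ} × {81}, {β, γ} × {80}, {β, γ} × {81}, {δ} × {80, 81}, {β, γ, δ} × {80}, {β, γ, δ} × {81}, {β, γ} × {80, 81}, {β, γ, δ} × {80, 81}}; |τ_{X×Y}| = 16.

Enumerate products U × V with U ∈ τ_X, V ∈ τ_Y (deduplicated):
  ∅ × ∅ = {} (∅)
  {δ} × {80} = {(δ,80)}
  {δ} × {81} = {(δ,81)}
  {β, γ} × {80} = {(β,80), (γ,80)}
  {β, γ} × {81} = {(β,81), (γ,81)}
  {δ} × {80, 81} = {(δ,80), (δ,81)}
  {β, γ, δ} × {80} = {(β,80), (γ,80), (δ,80)}
  {β, γ, δ} × {81} = {(β,81), (γ,81), (δ,81)}
  {β, γ} × {80, 81} = {(β,80), (β,81), (γ,80), (γ,81)}
  {β, γ, δ} × {80, 81} = {(β,80), (β,81), (γ,80), (γ,81), (δ,80), (δ,81)}
These 10 distinct sets form the basis B.
Close under arbitrary unions to get τ_{X×Y}; counting gives |τ_{X×Y}| = 16.


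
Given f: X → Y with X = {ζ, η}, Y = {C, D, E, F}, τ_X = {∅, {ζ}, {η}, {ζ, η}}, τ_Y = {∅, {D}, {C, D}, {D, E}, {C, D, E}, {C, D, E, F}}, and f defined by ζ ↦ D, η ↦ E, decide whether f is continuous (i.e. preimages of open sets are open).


f IS continuous.

Compute f^{-1}(U) for each U ∈ τ_Y:
  U = ∅: f^{-1}(U) = ∅ ∈ τ_X ✓.
  U = {D}: f^{-1}(U) = {ζ} ∈ τ_X ✓.
  U = {C, D}: f^{-1}(U) = {ζ} ∈ τ_X ✓.
  U = {D, E}: f^{-1}(U) = {ζ, η} ∈ τ_X ✓.
  U = {C, D, E}: f^{-1}(U) = {ζ, η} ∈ τ_X ✓.
  U = {C, D, E, F}: f^{-1}(U) = {ζ, η} ∈ τ_X ✓.
Every preimage lies in τ_X, so f IS continuous.


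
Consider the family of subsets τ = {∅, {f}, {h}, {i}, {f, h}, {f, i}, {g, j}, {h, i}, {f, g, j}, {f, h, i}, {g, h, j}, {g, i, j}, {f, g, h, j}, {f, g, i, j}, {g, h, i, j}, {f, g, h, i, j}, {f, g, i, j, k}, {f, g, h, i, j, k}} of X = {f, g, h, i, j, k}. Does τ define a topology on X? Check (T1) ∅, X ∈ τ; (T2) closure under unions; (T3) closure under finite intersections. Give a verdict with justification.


τ IS a topology on X.

Axiom (T1): ∅ ∈ τ? Yes; X ∈ τ? Yes.
Axiom (T2/T3): check pairwise unions and intersections of members of τ.
All pairwise intersections and unions checked — each lies in τ. Therefore τ satisfies (T1), (T2), (T3): it IS a topology on X.


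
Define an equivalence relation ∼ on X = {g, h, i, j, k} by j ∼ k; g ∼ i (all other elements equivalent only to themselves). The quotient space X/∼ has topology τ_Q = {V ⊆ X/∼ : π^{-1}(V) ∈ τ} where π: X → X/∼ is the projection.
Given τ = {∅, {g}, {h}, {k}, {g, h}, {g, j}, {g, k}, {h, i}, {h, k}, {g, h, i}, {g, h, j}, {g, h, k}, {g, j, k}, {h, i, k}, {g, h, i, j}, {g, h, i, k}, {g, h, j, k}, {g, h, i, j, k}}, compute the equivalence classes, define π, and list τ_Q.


X/∼ = {[g=i], [h], [j=k]}; |τ_Q| = 4.

Equivalence classes: [g=i], [h], [j=k].
Quotient map π: X → X/∼ sends g ↦ [g=i], h ↦ [h], i ↦ [g=i], j ↦ [j=k], k ↦ [j=k].
For each subset V ⊆ X/∼, compute π^{-1}(V) ⊆ X and check whether π^{-1}(V) ∈ τ. V is open in τ_Q iff π^{-1}(V) ∈ τ.
  V = {}: π^{-1}(V) = ∅ ∈ τ ✓.
  V = {[g=i]}: π^{-1}(V) = {g, i} ∉ τ ✗.
  V = {[h]}: π^{-1}(V) = {h} ∈ τ ✓.
  V = {[g=i], [h]}: π^{-1}(V) = {g, h, i} ∈ τ ✓.
  V = {[j=k]}: π^{-1}(V) = {j, k} ∉ τ ✗.
  V = {[g=i], [j=k]}: π^{-1}(V) = {g, i, j, k} ∉ τ ✗.
  V = {[h], [j=k]}: π^{-1}(V) = {h, j, k} ∉ τ ✗.
  V = {[g=i], [h], [j=k]}: π^{-1}(V) = {g, h, i, j, k} ∈ τ ✓.
Open sets in the quotient: τ_Q = {{}, {[h]}, {[g=i], [h]}, {[g=i], [h], [j=k]}} (4 elements).


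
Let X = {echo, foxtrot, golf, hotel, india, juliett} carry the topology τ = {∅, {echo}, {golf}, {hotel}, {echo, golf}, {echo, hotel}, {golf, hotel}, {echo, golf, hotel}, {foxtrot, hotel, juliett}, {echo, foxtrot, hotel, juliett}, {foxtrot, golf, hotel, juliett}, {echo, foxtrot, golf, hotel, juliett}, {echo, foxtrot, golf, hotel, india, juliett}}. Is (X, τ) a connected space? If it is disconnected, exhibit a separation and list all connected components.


(X, τ) is connected.

Find clopen sets (U ∈ τ with X ∖ U ∈ τ):
  U = ∅, X ∖ U = {echo, foxtrot, golf, hotel, india, juliett} — both open, so U is clopen.
  U = {echo, foxtrot, golf, hotel, india, juliett}, X ∖ U = ∅ — both open, so U is clopen.
Only trivial clopens (∅ and X) exist, so (X, τ) is connected.
Compute connected components by grouping points that agree on all clopens:
  component: {echo, foxtrot, golf, hotel, india, juliett}


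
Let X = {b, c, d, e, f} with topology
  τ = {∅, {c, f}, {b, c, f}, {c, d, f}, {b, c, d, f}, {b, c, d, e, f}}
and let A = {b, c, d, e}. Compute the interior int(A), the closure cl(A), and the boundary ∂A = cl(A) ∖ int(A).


int(A) = ∅, cl(A) = {b, c, d, e, f}, ∂A = {b, c, d, e, f}.

Closed sets in (X, τ) are complements of opens:
  closed(X, τ) = {∅, {e}, {b, e}, {d, e}, {b, d, e}, {b, c, d, e, f}}.
int(A) = ⋃ {U ∈ τ : U ⊆ A}. Opens contained in A: ∅.
Taking the union of these: int(A) = ∅.
cl(A) = ⋂ {C closed : A ⊆ C}. Closed sets containing A: {b, c, d, e, f}.
Intersecting these: cl(A) = {b, c, d, e, f}.
∂A = cl(A) ∖ int(A) = {b, c, d, e, f} ∖ ∅ = {b, c, d, e, f}.


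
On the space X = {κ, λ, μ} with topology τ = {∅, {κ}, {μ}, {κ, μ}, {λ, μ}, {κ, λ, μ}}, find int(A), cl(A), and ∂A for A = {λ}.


int(A) = ∅, cl(A) = {λ}, ∂A = {λ}.

Closed sets in (X, τ) are complements of opens:
  closed(X, τ) = {∅, {κ}, {λ}, {κ, λ}, {λ, μ}, {κ, λ, μ}}.
int(A) = ⋃ {U ∈ τ : U ⊆ A}. Opens contained in A: ∅.
Taking the union of these: int(A) = ∅.
cl(A) = ⋂ {C closed : A ⊆ C}. Closed sets containing A: {λ}, {κ, λ}, {λ, μ}, {κ, λ, μ}.
Intersecting these: cl(A) = {λ}.
∂A = cl(A) ∖ int(A) = {λ} ∖ ∅ = {λ}.


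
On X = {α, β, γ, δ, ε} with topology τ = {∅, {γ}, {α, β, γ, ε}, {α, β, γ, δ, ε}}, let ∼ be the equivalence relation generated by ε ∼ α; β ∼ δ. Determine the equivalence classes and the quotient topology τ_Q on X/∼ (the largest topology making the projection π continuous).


X/∼ = {[α=ε], [β=δ], [γ]}; |τ_Q| = 3.

Equivalence classes: [α=ε], [β=δ], [γ].
Quotient map π: X → X/∼ sends α ↦ [α=ε], β ↦ [β=δ], γ ↦ [γ], δ ↦ [β=δ], ε ↦ [α=ε].
For each subset V ⊆ X/∼, compute π^{-1}(V) ⊆ X and check whether π^{-1}(V) ∈ τ. V is open in τ_Q iff π^{-1}(V) ∈ τ.
  V = {}: π^{-1}(V) = ∅ ∈ τ ✓.
  V = {[α=ε]}: π^{-1}(V) = {α, ε} ∉ τ ✗.
  V = {[β=δ]}: π^{-1}(V) = {β, δ} ∉ τ ✗.
  V = {[α=ε], [β=δ]}: π^{-1}(V) = {α, β, δ, ε} ∉ τ ✗.
  V = {[γ]}: π^{-1}(V) = {γ} ∈ τ ✓.
  V = {[α=ε], [γ]}: π^{-1}(V) = {α, γ, ε} ∉ τ ✗.
  V = {[β=δ], [γ]}: π^{-1}(V) = {β, γ, δ} ∉ τ ✗.
  V = {[α=ε], [β=δ], [γ]}: π^{-1}(V) = {α, β, γ, δ, ε} ∈ τ ✓.
Open sets in the quotient: τ_Q = {{}, {[γ]}, {[α=ε], [β=δ], [γ]}} (3 elements).


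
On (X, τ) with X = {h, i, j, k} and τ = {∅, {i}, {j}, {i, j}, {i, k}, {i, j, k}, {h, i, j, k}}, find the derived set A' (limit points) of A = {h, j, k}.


A' = {h}

For each x ∈ X, list the open sets U ∈ τ with x ∈ U, then check whether U ∩ (A ∖ {x}) ≠ ∅ for every such U.
  x = h: opens ∋ x are {h, i, j, k}; each meets A ∖ {h}, so x IS a limit point.
  x = i: open {i} ∋ x has {i} ∩ (A ∖ {i}) = ∅, so x is NOT a limit point.
  x = j: open {j} ∋ x has {j} ∩ (A ∖ {j}) = ∅, so x is NOT a limit point.
  x = k: open {i, k} ∋ x has {i, k} ∩ (A ∖ {k}) = ∅, so x is NOT a limit point.
Collecting: A' = {h}.


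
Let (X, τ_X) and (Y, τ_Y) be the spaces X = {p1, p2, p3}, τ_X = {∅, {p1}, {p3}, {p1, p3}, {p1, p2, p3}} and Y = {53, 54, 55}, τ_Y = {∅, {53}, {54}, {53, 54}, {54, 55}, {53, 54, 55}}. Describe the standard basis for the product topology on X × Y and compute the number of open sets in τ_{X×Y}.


Basis B = {∅ × ∅, {p1} × {53}, {p1} × {54}, {p3} × {53}, {p3} × {54}, {p1} × {53, 54}, {p1, p3} × {53}, {p1} × {54, 55}, {p1, p3} × {54}, {p3} × {53, 54}, {p3} × {54, 55}, {p1} × {53, 54, 55}, {p1, p2, p3} × {53}, {p1, p2, p3} × {54}, {p3} × {53, 54, 55}, {p1, p3} × {53, 54}, {p1, p3} × {54, 55}, {p1, p3} × {53, 54, 55}, {p1, p2, p3} × {53, 54}, {p1, p2, p3} × {54, 55}, {p1, p2, p3} × {53, 54, 55}}; |τ_{X×Y}| = 70.

Enumerate products U × V with U ∈ τ_X, V ∈ τ_Y (deduplicated):
  ∅ × ∅ = {} (∅)
  {p1} × {53} = {(p1,53)}
  {p1} × {54} = {(p1,54)}
  {p3} × {53} = {(p3,53)}
  {p3} × {54} = {(p3,54)}
  {p1} × {53, 54} = {(p1,53), (p1,54)}
  {p1, p3} × {53} = {(p1,53), (p3,53)}
  {p1} × {54, 55} = {(p1,54), (p1,55)}
  {p1, p3} × {54} = {(p1,54), (p3,54)}
  {p3} × {53, 54} = {(p3,53), (p3,54)}
  {p3} × {54, 55} = {(p3,54), (p3,55)}
  {p1} × {53, 54, 55} = {(p1,53), (p1,54), (p1,55)}
  {p1, p2, p3} × {53} = {(p1,53), (p2,53), (p3,53)}
  {p1, p2, p3} × {54} = {(p1,54), (p2,54), (p3,54)}
  {p3} × {53, 54, 55} = {(p3,53), (p3,54), (p3,55)}
  {p1, p3} × {53, 54} = {(p1,53), (p1,54), (p3,53), (p3,54)}
  {p1, p3} × {54, 55} = {(p1,54), (p1,55), (p3,54), (p3,55)}
  {p1, p3} × {53, 54, 55} = {(p1,53), (p1,54), (p1,55), (p3,53), (p3,54), (p3,55)}
  {p1, p2, p3} × {53, 54} = {(p1,53), (p1,54), (p2,53), (p2,54), (p3,53), (p3,54)}
  {p1, p2, p3} × {54, 55} = {(p1,54), (p1,55), (p2,54), (p2,55), (p3,54), (p3,55)}
  {p1, p2, p3} × {53, 54, 55} = {(p1,53), (p1,54), (p1,55), (p2,53), (p2,54), (p2,55), (p3,53), (p3,54), (p3,55)}
These 21 distinct sets form the basis B.
Close under arbitrary unions to get τ_{X×Y}; counting gives |τ_{X×Y}| = 70.


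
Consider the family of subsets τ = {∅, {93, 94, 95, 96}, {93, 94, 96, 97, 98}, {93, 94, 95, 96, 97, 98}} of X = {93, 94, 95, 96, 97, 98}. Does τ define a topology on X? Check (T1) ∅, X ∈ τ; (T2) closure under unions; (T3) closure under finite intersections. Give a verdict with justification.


τ is NOT a topology on X.

Axiom (T1): ∅ ∈ τ? Yes; X ∈ τ? Yes.
Axiom (T2/T3): check pairwise unions and intersections of members of τ.
Counterexample for (T3): {93, 94, 95, 96} ∩ {93, 94, 96, 97, 98} = {93, 94, 96} ∉ τ. Therefore τ is NOT a topology.


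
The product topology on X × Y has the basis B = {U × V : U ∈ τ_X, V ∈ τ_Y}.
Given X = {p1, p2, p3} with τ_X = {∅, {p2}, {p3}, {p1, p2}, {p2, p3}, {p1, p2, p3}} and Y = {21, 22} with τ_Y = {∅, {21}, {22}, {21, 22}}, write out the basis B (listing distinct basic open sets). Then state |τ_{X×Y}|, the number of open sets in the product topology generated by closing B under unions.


Basis B = {∅ × ∅, {p2} × {21}, {p2} × {22}, {p3} × {21}, {p3} × {22}, {p1, p2} × {21}, {p1, p2} × {22}, {p2} × {21, 22}, {p2, p3} × {21}, {p2, p3} × {22}, {p3} × {21, 22}, {p1, p2, p3} × {21}, {p1, p2, p3} × {22}, {p1, p2} × {21, 22}, {p2, p3} × {21, 22}, {p1, p2, p3} × {21, 22}}; |τ_{X×Y}| = 36.

Enumerate products U × V with U ∈ τ_X, V ∈ τ_Y (deduplicated):
  ∅ × ∅ = {} (∅)
  {p2} × {21} = {(p2,21)}
  {p2} × {22} = {(p2,22)}
  {p3} × {21} = {(p3,21)}
  {p3} × {22} = {(p3,22)}
  {p1, p2} × {21} = {(p1,21), (p2,21)}
  {p1, p2} × {22} = {(p1,22), (p2,22)}
  {p2} × {21, 22} = {(p2,21), (p2,22)}
  {p2, p3} × {21} = {(p2,21), (p3,21)}
  {p2, p3} × {22} = {(p2,22), (p3,22)}
  {p3} × {21, 22} = {(p3,21), (p3,22)}
  {p1, p2, p3} × {21} = {(p1,21), (p2,21), (p3,21)}
  {p1, p2, p3} × {22} = {(p1,22), (p2,22), (p3,22)}
  {p1, p2} × {21, 22} = {(p1,21), (p1,22), (p2,21), (p2,22)}
  {p2, p3} × {21, 22} = {(p2,21), (p2,22), (p3,21), (p3,22)}
  {p1, p2, p3} × {21, 22} = {(p1,21), (p1,22), (p2,21), (p2,22), (p3,21), (p3,22)}
These 16 distinct sets form the basis B.
Close under arbitrary unions to get τ_{X×Y}; counting gives |τ_{X×Y}| = 36.


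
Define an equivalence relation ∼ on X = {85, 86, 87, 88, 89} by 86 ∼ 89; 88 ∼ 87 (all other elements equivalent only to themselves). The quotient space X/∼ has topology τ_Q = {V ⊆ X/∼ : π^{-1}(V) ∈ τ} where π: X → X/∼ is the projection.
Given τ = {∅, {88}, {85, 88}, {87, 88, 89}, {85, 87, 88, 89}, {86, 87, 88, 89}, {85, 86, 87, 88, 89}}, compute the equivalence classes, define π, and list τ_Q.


X/∼ = {[85], [86=89], [87=88]}; |τ_Q| = 3.

Equivalence classes: [85], [86=89], [87=88].
Quotient map π: X → X/∼ sends 85 ↦ [85], 86 ↦ [86=89], 87 ↦ [87=88], 88 ↦ [87=88], 89 ↦ [86=89].
For each subset V ⊆ X/∼, compute π^{-1}(V) ⊆ X and check whether π^{-1}(V) ∈ τ. V is open in τ_Q iff π^{-1}(V) ∈ τ.
  V = {}: π^{-1}(V) = ∅ ∈ τ ✓.
  V = {[85]}: π^{-1}(V) = {85} ∉ τ ✗.
  V = {[86=89]}: π^{-1}(V) = {86, 89} ∉ τ ✗.
  V = {[85], [86=89]}: π^{-1}(V) = {85, 86, 89} ∉ τ ✗.
  V = {[87=88]}: π^{-1}(V) = {87, 88} ∉ τ ✗.
  V = {[85], [87=88]}: π^{-1}(V) = {85, 87, 88} ∉ τ ✗.
  V = {[86=89], [87=88]}: π^{-1}(V) = {86, 87, 88, 89} ∈ τ ✓.
  V = {[85], [86=89], [87=88]}: π^{-1}(V) = {85, 86, 87, 88, 89} ∈ τ ✓.
Open sets in the quotient: τ_Q = {{}, {[86=89], [87=88]}, {[85], [86=89], [87=88]}} (3 elements).


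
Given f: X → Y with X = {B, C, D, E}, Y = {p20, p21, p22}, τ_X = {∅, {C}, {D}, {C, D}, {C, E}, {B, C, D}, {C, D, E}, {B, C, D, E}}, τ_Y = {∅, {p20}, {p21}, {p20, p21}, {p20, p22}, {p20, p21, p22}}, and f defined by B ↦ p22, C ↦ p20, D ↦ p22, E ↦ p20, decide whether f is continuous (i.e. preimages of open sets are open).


f IS continuous.

Compute f^{-1}(U) for each U ∈ τ_Y:
  U = ∅: f^{-1}(U) = ∅ ∈ τ_X ✓.
  U = {p20}: f^{-1}(U) = {C, E} ∈ τ_X ✓.
  U = {p21}: f^{-1}(U) = ∅ ∈ τ_X ✓.
  U = {p20, p21}: f^{-1}(U) = {C, E} ∈ τ_X ✓.
  U = {p20, p22}: f^{-1}(U) = {B, C, D, E} ∈ τ_X ✓.
  U = {p20, p21, p22}: f^{-1}(U) = {B, C, D, E} ∈ τ_X ✓.
Every preimage lies in τ_X, so f IS continuous.


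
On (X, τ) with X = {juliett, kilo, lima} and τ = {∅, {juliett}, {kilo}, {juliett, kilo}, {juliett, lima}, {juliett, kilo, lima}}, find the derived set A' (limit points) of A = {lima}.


A' = ∅

For each x ∈ X, list the open sets U ∈ τ with x ∈ U, then check whether U ∩ (A ∖ {x}) ≠ ∅ for every such U.
  x = juliett: open {juliett} ∋ x has {juliett} ∩ (A ∖ {juliett}) = ∅, so x is NOT a limit point.
  x = kilo: open {kilo} ∋ x has {kilo} ∩ (A ∖ {kilo}) = ∅, so x is NOT a limit point.
  x = lima: open {juliett, lima} ∋ x has {juliett, lima} ∩ (A ∖ {lima}) = ∅, so x is NOT a limit point.
Collecting: A' = ∅.


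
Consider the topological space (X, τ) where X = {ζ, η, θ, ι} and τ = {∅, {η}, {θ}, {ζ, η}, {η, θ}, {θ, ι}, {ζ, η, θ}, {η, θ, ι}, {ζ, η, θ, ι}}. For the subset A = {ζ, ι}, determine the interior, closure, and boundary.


int(A) = ∅, cl(A) = {ζ, ι}, ∂A = {ζ, ι}.

Closed sets in (X, τ) are complements of opens:
  closed(X, τ) = {∅, {ζ}, {ι}, {ζ, η}, {ζ, ι}, {θ, ι}, {ζ, η, ι}, {ζ, θ, ι}, {ζ, η, θ, ι}}.
int(A) = ⋃ {U ∈ τ : U ⊆ A}. Opens contained in A: ∅.
Taking the union of these: int(A) = ∅.
cl(A) = ⋂ {C closed : A ⊆ C}. Closed sets containing A: {ζ, ι}, {ζ, η, ι}, {ζ, θ, ι}, {ζ, η, θ, ι}.
Intersecting these: cl(A) = {ζ, ι}.
∂A = cl(A) ∖ int(A) = {ζ, ι} ∖ ∅ = {ζ, ι}.


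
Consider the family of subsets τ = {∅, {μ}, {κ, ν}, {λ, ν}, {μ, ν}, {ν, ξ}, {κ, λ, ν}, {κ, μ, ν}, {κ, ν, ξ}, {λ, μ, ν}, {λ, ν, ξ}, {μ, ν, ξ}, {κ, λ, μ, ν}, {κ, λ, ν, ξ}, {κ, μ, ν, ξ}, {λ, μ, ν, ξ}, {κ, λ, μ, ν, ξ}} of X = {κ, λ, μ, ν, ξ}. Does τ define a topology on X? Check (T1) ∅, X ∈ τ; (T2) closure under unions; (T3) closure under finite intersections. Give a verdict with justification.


τ is NOT a topology on X.

Axiom (T1): ∅ ∈ τ? Yes; X ∈ τ? Yes.
Axiom (T2/T3): check pairwise unions and intersections of members of τ.
Counterexample for (T3): {κ, ν} ∩ {λ, ν} = {ν} ∉ τ. Therefore τ is NOT a topology.


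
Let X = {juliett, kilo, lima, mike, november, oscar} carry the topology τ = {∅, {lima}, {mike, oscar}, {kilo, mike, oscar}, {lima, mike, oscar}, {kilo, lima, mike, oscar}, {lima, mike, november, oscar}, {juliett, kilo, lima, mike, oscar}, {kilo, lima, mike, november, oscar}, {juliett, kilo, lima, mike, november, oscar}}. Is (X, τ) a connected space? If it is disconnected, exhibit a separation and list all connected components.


(X, τ) is connected.

Find clopen sets (U ∈ τ with X ∖ U ∈ τ):
  U = ∅, X ∖ U = {juliett, kilo, lima, mike, november, oscar} — both open, so U is clopen.
  U = {juliett, kilo, lima, mike, november, oscar}, X ∖ U = ∅ — both open, so U is clopen.
Only trivial clopens (∅ and X) exist, so (X, τ) is connected.
Compute connected components by grouping points that agree on all clopens:
  component: {juliett, kilo, lima, mike, november, oscar}


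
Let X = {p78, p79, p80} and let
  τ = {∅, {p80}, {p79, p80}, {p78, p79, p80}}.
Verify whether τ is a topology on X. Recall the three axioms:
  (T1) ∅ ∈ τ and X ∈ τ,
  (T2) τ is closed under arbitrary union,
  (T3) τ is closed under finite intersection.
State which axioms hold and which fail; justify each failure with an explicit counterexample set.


τ IS a topology on X.

Axiom (T1): ∅ ∈ τ? Yes; X ∈ τ? Yes.
Axiom (T2/T3): check pairwise unions and intersections of members of τ.
All pairwise intersections and unions checked — each lies in τ. Therefore τ satisfies (T1), (T2), (T3): it IS a topology on X.


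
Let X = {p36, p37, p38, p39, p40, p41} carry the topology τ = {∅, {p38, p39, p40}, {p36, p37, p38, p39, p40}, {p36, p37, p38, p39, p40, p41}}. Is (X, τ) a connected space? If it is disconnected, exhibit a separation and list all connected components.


(X, τ) is connected.

Find clopen sets (U ∈ τ with X ∖ U ∈ τ):
  U = ∅, X ∖ U = {p36, p37, p38, p39, p40, p41} — both open, so U is clopen.
  U = {p36, p37, p38, p39, p40, p41}, X ∖ U = ∅ — both open, so U is clopen.
Only trivial clopens (∅ and X) exist, so (X, τ) is connected.
Compute connected components by grouping points that agree on all clopens:
  component: {p36, p37, p38, p39, p40, p41}


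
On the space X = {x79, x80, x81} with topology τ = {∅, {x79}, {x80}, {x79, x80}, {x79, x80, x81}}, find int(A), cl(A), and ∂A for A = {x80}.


int(A) = {x80}, cl(A) = {x80, x81}, ∂A = {x81}.

Closed sets in (X, τ) are complements of opens:
  closed(X, τ) = {∅, {x81}, {x79, x81}, {x80, x81}, {x79, x80, x81}}.
int(A) = ⋃ {U ∈ τ : U ⊆ A}. Opens contained in A: ∅, {x80}.
Taking the union of these: int(A) = {x80}.
cl(A) = ⋂ {C closed : A ⊆ C}. Closed sets containing A: {x80, x81}, {x79, x80, x81}.
Intersecting these: cl(A) = {x80, x81}.
∂A = cl(A) ∖ int(A) = {x80, x81} ∖ {x80} = {x81}.


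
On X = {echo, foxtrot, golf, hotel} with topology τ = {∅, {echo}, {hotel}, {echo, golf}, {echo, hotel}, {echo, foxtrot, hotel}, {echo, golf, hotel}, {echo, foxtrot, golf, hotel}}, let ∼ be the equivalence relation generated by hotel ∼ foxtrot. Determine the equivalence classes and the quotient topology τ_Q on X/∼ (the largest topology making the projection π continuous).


X/∼ = {[echo], [foxtrot=hotel], [golf]}; |τ_Q| = 5.

Equivalence classes: [echo], [foxtrot=hotel], [golf].
Quotient map π: X → X/∼ sends echo ↦ [echo], foxtrot ↦ [foxtrot=hotel], golf ↦ [golf], hotel ↦ [foxtrot=hotel].
For each subset V ⊆ X/∼, compute π^{-1}(V) ⊆ X and check whether π^{-1}(V) ∈ τ. V is open in τ_Q iff π^{-1}(V) ∈ τ.
  V = {}: π^{-1}(V) = ∅ ∈ τ ✓.
  V = {[echo]}: π^{-1}(V) = {echo} ∈ τ ✓.
  V = {[foxtrot=hotel]}: π^{-1}(V) = {foxtrot, hotel} ∉ τ ✗.
  V = {[echo], [foxtrot=hotel]}: π^{-1}(V) = {echo, foxtrot, hotel} ∈ τ ✓.
  V = {[golf]}: π^{-1}(V) = {golf} ∉ τ ✗.
  V = {[echo], [golf]}: π^{-1}(V) = {echo, golf} ∈ τ ✓.
  V = {[foxtrot=hotel], [golf]}: π^{-1}(V) = {foxtrot, golf, hotel} ∉ τ ✗.
  V = {[echo], [foxtrot=hotel], [golf]}: π^{-1}(V) = {echo, foxtrot, golf, hotel} ∈ τ ✓.
Open sets in the quotient: τ_Q = {{}, {[echo]}, {[echo], [foxtrot=hotel]}, {[echo], [golf]}, {[echo], [foxtrot=hotel], [golf]}} (5 elements).


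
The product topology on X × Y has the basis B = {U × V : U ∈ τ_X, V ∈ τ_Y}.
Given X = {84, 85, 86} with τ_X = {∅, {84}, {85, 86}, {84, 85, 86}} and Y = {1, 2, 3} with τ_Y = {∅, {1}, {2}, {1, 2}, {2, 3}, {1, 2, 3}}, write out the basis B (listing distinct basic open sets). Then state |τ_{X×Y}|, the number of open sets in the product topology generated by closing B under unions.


Basis B = {∅ × ∅, {84} × {1}, {84} × {2}, {84} × {1, 2}, {84} × {2, 3}, {85, 86} × {1}, {85, 86} × {2}, {84} × {1, 2, 3}, {84, 85, 86} × {1}, {84, 85, 86} × {2}, {85, 86} × {1, 2}, {85, 86} × {2, 3}, {84, 85, 86} × {1, 2}, {84, 85, 86} × {2, 3}, {85, 86} × {1, 2, 3}, {84, 85, 86} × {1, 2, 3}}; |τ_{X×Y}| = 36.

Enumerate products U × V with U ∈ τ_X, V ∈ τ_Y (deduplicated):
  ∅ × ∅ = {} (∅)
  {84} × {1} = {(84,1)}
  {84} × {2} = {(84,2)}
  {84} × {1, 2} = {(84,1), (84,2)}
  {84} × {2, 3} = {(84,2), (84,3)}
  {85, 86} × {1} = {(85,1), (86,1)}
  {85, 86} × {2} = {(85,2), (86,2)}
  {84} × {1, 2, 3} = {(84,1), (84,2), (84,3)}
  {84, 85, 86} × {1} = {(84,1), (85,1), (86,1)}
  {84, 85, 86} × {2} = {(84,2), (85,2), (86,2)}
  {85, 86} × {1, 2} = {(85,1), (85,2), (86,1), (86,2)}
  {85, 86} × {2, 3} = {(85,2), (85,3), (86,2), (86,3)}
  {84, 85, 86} × {1, 2} = {(84,1), (84,2), (85,1), (85,2), (86,1), (86,2)}
  {84, 85, 86} × {2, 3} = {(84,2), (84,3), (85,2), (85,3), (86,2), (86,3)}
  {85, 86} × {1, 2, 3} = {(85,1), (85,2), (85,3), (86,1), (86,2), (86,3)}
  {84, 85, 86} × {1, 2, 3} = {(84,1), (84,2), (84,3), (85,1), (85,2), (85,3), (86,1), (86,2), (86,3)}
These 16 distinct sets form the basis B.
Close under arbitrary unions to get τ_{X×Y}; counting gives |τ_{X×Y}| = 36.


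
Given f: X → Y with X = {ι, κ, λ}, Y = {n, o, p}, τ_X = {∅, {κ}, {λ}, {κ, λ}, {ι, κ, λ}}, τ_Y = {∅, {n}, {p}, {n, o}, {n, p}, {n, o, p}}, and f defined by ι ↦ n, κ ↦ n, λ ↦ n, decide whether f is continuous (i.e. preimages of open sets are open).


f IS continuous.

Compute f^{-1}(U) for each U ∈ τ_Y:
  U = ∅: f^{-1}(U) = ∅ ∈ τ_X ✓.
  U = {n}: f^{-1}(U) = {ι, κ, λ} ∈ τ_X ✓.
  U = {p}: f^{-1}(U) = ∅ ∈ τ_X ✓.
  U = {n, o}: f^{-1}(U) = {ι, κ, λ} ∈ τ_X ✓.
  U = {n, p}: f^{-1}(U) = {ι, κ, λ} ∈ τ_X ✓.
  U = {n, o, p}: f^{-1}(U) = {ι, κ, λ} ∈ τ_X ✓.
Every preimage lies in τ_X, so f IS continuous.


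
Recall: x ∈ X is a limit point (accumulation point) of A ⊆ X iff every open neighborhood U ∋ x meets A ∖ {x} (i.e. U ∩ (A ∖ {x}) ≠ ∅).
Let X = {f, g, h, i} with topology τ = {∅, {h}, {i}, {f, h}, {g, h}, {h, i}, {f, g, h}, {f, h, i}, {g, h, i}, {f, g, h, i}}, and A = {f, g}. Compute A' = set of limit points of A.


A' = ∅

For each x ∈ X, list the open sets U ∈ τ with x ∈ U, then check whether U ∩ (A ∖ {x}) ≠ ∅ for every such U.
  x = f: open {f, h} ∋ x has {f, h} ∩ (A ∖ {f}) = ∅, so x is NOT a limit point.
  x = g: open {g, h} ∋ x has {g, h} ∩ (A ∖ {g}) = ∅, so x is NOT a limit point.
  x = h: open {h} ∋ x has {h} ∩ (A ∖ {h}) = ∅, so x is NOT a limit point.
  x = i: open {i} ∋ x has {i} ∩ (A ∖ {i}) = ∅, so x is NOT a limit point.
Collecting: A' = ∅.


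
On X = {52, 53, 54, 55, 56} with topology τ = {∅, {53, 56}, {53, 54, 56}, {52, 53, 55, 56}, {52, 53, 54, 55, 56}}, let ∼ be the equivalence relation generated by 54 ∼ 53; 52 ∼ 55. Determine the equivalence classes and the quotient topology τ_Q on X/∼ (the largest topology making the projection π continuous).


X/∼ = {[52=55], [53=54], [56]}; |τ_Q| = 3.

Equivalence classes: [52=55], [53=54], [56].
Quotient map π: X → X/∼ sends 52 ↦ [52=55], 53 ↦ [53=54], 54 ↦ [53=54], 55 ↦ [52=55], 56 ↦ [56].
For each subset V ⊆ X/∼, compute π^{-1}(V) ⊆ X and check whether π^{-1}(V) ∈ τ. V is open in τ_Q iff π^{-1}(V) ∈ τ.
  V = {}: π^{-1}(V) = ∅ ∈ τ ✓.
  V = {[52=55]}: π^{-1}(V) = {52, 55} ∉ τ ✗.
  V = {[53=54]}: π^{-1}(V) = {53, 54} ∉ τ ✗.
  V = {[52=55], [53=54]}: π^{-1}(V) = {52, 53, 54, 55} ∉ τ ✗.
  V = {[56]}: π^{-1}(V) = {56} ∉ τ ✗.
  V = {[52=55], [56]}: π^{-1}(V) = {52, 55, 56} ∉ τ ✗.
  V = {[53=54], [56]}: π^{-1}(V) = {53, 54, 56} ∈ τ ✓.
  V = {[52=55], [53=54], [56]}: π^{-1}(V) = {52, 53, 54, 55, 56} ∈ τ ✓.
Open sets in the quotient: τ_Q = {{}, {[53=54], [56]}, {[52=55], [53=54], [56]}} (3 elements).


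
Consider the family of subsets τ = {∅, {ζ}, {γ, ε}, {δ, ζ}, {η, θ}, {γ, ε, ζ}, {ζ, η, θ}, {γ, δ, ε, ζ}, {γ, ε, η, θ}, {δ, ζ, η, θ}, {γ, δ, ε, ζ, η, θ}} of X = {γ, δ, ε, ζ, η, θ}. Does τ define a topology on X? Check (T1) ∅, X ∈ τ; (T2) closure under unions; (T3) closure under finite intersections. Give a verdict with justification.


τ is NOT a topology on X.

Axiom (T1): ∅ ∈ τ? Yes; X ∈ τ? Yes.
Axiom (T2/T3): check pairwise unions and intersections of members of τ.
Counterexample for (T2): {ζ} ∪ {γ, ε, η, θ} = {γ, ε, ζ, η, θ} ∉ τ. Therefore τ is NOT a topology.


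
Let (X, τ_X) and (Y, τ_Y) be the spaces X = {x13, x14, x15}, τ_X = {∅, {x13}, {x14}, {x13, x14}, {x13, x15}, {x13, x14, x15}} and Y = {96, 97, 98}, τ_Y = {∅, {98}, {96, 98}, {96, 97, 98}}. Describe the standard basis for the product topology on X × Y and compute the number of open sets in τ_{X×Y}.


Basis B = {∅ × ∅, {x13} × {98}, {x14} × {98}, {x13} × {96, 98}, {x13, x14} × {98}, {x13, x15} × {98}, {x14} × {96, 98}, {x13} × {96, 97, 98}, {x13, x14, x15} × {98}, {x14} × {96, 97, 98}, {x13, x14} × {96, 98}, {x13, x15} × {96, 98}, {x13, x14} × {96, 97, 98}, {x13, x15} × {96, 97, 98}, {x13, x14, x15} × {96, 98}, {x13, x14, x15} × {96, 97, 98}}; |τ_{X×Y}| = 40.

Enumerate products U × V with U ∈ τ_X, V ∈ τ_Y (deduplicated):
  ∅ × ∅ = {} (∅)
  {x13} × {98} = {(x13,98)}
  {x14} × {98} = {(x14,98)}
  {x13} × {96, 98} = {(x13,96), (x13,98)}
  {x13, x14} × {98} = {(x13,98), (x14,98)}
  {x13, x15} × {98} = {(x13,98), (x15,98)}
  {x14} × {96, 98} = {(x14,96), (x14,98)}
  {x13} × {96, 97, 98} = {(x13,96), (x13,97), (x13,98)}
  {x13, x14, x15} × {98} = {(x13,98), (x14,98), (x15,98)}
  {x14} × {96, 97, 98} = {(x14,96), (x14,97), (x14,98)}
  {x13, x14} × {96, 98} = {(x13,96), (x13,98), (x14,96), (x14,98)}
  {x13, x15} × {96, 98} = {(x13,96), (x13,98), (x15,96), (x15,98)}
  {x13, x14} × {96, 97, 98} = {(x13,96), (x13,97), (x13,98), (x14,96), (x14,97), (x14,98)}
  {x13, x15} × {96, 97, 98} = {(x13,96), (x13,97), (x13,98), (x15,96), (x15,97), (x15,98)}
  {x13, x14, x15} × {96, 98} = {(x13,96), (x13,98), (x14,96), (x14,98), (x15,96), (x15,98)}
  {x13, x14, x15} × {96, 97, 98} = {(x13,96), (x13,97), (x13,98), (x14,96), (x14,97), (x14,98), (x15,96), (x15,97), (x15,98)}
These 16 distinct sets form the basis B.
Close under arbitrary unions to get τ_{X×Y}; counting gives |τ_{X×Y}| = 40.


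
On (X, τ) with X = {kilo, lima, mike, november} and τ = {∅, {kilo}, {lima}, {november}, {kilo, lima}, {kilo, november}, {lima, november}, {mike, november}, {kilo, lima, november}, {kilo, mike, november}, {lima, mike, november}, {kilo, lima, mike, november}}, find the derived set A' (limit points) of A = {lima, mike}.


A' = ∅

For each x ∈ X, list the open sets U ∈ τ with x ∈ U, then check whether U ∩ (A ∖ {x}) ≠ ∅ for every such U.
  x = kilo: open {kilo} ∋ x has {kilo} ∩ (A ∖ {kilo}) = ∅, so x is NOT a limit point.
  x = lima: open {lima} ∋ x has {lima} ∩ (A ∖ {lima}) = ∅, so x is NOT a limit point.
  x = mike: open {mike, november} ∋ x has {mike, november} ∩ (A ∖ {mike}) = ∅, so x is NOT a limit point.
  x = november: open {november} ∋ x has {november} ∩ (A ∖ {november}) = ∅, so x is NOT a limit point.
Collecting: A' = ∅.


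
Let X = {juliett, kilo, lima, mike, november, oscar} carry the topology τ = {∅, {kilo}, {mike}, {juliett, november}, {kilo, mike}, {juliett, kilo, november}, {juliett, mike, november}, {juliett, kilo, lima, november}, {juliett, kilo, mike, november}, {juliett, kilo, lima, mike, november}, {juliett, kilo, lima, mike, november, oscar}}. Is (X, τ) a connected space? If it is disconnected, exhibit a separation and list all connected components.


(X, τ) is connected.

Find clopen sets (U ∈ τ with X ∖ U ∈ τ):
  U = ∅, X ∖ U = {juliett, kilo, lima, mike, november, oscar} — both open, so U is clopen.
  U = {juliett, kilo, lima, mike, november, oscar}, X ∖ U = ∅ — both open, so U is clopen.
Only trivial clopens (∅ and X) exist, so (X, τ) is connected.
Compute connected components by grouping points that agree on all clopens:
  component: {juliett, kilo, lima, mike, november, oscar}


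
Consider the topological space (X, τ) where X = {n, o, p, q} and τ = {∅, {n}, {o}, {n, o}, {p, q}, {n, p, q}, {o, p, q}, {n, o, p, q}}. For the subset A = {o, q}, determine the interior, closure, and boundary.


int(A) = {o}, cl(A) = {o, p, q}, ∂A = {p, q}.

Closed sets in (X, τ) are complements of opens:
  closed(X, τ) = {∅, {n}, {o}, {n, o}, {p, q}, {n, p, q}, {o, p, q}, {n, o, p, q}}.
int(A) = ⋃ {U ∈ τ : U ⊆ A}. Opens contained in A: ∅, {o}.
Taking the union of these: int(A) = {o}.
cl(A) = ⋂ {C closed : A ⊆ C}. Closed sets containing A: {o, p, q}, {n, o, p, q}.
Intersecting these: cl(A) = {o, p, q}.
∂A = cl(A) ∖ int(A) = {o, p, q} ∖ {o} = {p, q}.


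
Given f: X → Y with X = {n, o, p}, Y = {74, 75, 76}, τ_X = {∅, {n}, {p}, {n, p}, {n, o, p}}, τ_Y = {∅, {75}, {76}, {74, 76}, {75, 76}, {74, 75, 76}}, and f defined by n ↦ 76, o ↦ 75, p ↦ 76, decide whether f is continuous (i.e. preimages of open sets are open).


f is NOT continuous.

Compute f^{-1}(U) for each U ∈ τ_Y:
  U = ∅: f^{-1}(U) = ∅ ∈ τ_X ✓.
  U = {75}: f^{-1}(U) = {o} ∉ τ_X ✗.
  U = {76}: f^{-1}(U) = {n, p} ∈ τ_X ✓.
  U = {74, 76}: f^{-1}(U) = {n, p} ∈ τ_X ✓.
  U = {75, 76}: f^{-1}(U) = {n, o, p} ∈ τ_X ✓.
  U = {74, 75, 76}: f^{-1}(U) = {n, o, p} ∈ τ_X ✓.
Found U = {75} with f^{-1}(U) = {o} not in τ_X. Therefore f is NOT continuous.


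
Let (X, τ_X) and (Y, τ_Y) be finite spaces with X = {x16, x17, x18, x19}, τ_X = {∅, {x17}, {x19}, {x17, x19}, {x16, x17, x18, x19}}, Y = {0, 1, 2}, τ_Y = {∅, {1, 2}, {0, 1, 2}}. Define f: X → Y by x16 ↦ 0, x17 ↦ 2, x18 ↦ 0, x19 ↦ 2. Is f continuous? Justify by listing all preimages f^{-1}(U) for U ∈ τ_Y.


f IS continuous.

Compute f^{-1}(U) for each U ∈ τ_Y:
  U = ∅: f^{-1}(U) = ∅ ∈ τ_X ✓.
  U = {1, 2}: f^{-1}(U) = {x17, x19} ∈ τ_X ✓.
  U = {0, 1, 2}: f^{-1}(U) = {x16, x17, x18, x19} ∈ τ_X ✓.
Every preimage lies in τ_X, so f IS continuous.


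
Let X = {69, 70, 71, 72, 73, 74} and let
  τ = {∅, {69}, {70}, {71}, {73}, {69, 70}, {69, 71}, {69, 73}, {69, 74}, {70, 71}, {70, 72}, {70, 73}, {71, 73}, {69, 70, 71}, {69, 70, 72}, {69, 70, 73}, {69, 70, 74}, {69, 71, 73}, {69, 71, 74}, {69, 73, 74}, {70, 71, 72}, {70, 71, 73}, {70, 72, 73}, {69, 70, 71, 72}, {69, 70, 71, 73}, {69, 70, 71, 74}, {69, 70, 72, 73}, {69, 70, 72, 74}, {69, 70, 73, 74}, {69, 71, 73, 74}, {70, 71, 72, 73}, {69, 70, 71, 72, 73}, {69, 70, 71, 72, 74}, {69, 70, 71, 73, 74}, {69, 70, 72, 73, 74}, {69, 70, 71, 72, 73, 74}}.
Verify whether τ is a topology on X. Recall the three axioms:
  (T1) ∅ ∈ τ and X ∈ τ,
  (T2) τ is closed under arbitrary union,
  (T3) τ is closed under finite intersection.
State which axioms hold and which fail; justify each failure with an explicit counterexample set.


τ IS a topology on X.

Axiom (T1): ∅ ∈ τ? Yes; X ∈ τ? Yes.
Axiom (T2/T3): check pairwise unions and intersections of members of τ.
All pairwise intersections and unions checked — each lies in τ. Therefore τ satisfies (T1), (T2), (T3): it IS a topology on X.


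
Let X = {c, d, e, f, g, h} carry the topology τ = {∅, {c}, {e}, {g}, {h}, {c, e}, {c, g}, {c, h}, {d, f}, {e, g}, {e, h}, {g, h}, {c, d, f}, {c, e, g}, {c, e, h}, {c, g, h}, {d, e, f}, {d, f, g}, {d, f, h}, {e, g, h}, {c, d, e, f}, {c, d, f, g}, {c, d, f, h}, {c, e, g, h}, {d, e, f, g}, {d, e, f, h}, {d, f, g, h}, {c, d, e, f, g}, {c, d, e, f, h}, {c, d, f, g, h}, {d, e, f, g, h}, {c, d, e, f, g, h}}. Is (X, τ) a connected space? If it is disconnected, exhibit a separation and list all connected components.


(X, τ) is disconnected; components = [{c}, {e}, {g}, {h}, {d, f}].

Find clopen sets (U ∈ τ with X ∖ U ∈ τ):
  U = ∅, X ∖ U = {c, d, e, f, g, h} — both open, so U is clopen.
  U = {c}, X ∖ U = {d, e, f, g, h} — both open, so U is clopen.
  U = {e}, X ∖ U = {c, d, f, g, h} — both open, so U is clopen.
  U = {g}, X ∖ U = {c, d, e, f, h} — both open, so U is clopen.
  U = {h}, X ∖ U = {c, d, e, f, g} — both open, so U is clopen.
  U = {c, e}, X ∖ U = {d, f, g, h} — both open, so U is clopen.
  U = {c, g}, X ∖ U = {d, e, f, h} — both open, so U is clopen.
  U = {c, h}, X ∖ U = {d, e, f, g} — both open, so U is clopen.
  U = {d, f}, X ∖ U = {c, e, g, h} — both open, so U is clopen.
  U = {e, g}, X ∖ U = {c, d, f, h} — both open, so U is clopen.
  U = {e, h}, X ∖ U = {c, d, f, g} — both open, so U is clopen.
  U = {g, h}, X ∖ U = {c, d, e, f} — both open, so U is clopen.
  U = {c, d, f}, X ∖ U = {e, g, h} — both open, so U is clopen.
  U = {c, e, g}, X ∖ U = {d, f, h} — both open, so U is clopen.
  U = {c, e, h}, X ∖ U = {d, f, g} — both open, so U is clopen.
  U = {c, g, h}, X ∖ U = {d, e, f} — both open, so U is clopen.
  U = {d, e, f}, X ∖ U = {c, g, h} — both open, so U is clopen.
  U = {d, f, g}, X ∖ U = {c, e, h} — both open, so U is clopen.
  U = {d, f, h}, X ∖ U = {c, e, g} — both open, so U is clopen.
  U = {e, g, h}, X ∖ U = {c, d, f} — both open, so U is clopen.
  U = {c, d, e, f}, X ∖ U = {g, h} — both open, so U is clopen.
  U = {c, d, f, g}, X ∖ U = {e, h} — both open, so U is clopen.
  U = {c, d, f, h}, X ∖ U = {e, g} — both open, so U is clopen.
  U = {c, e, g, h}, X ∖ U = {d, f} — both open, so U is clopen.
  U = {d, e, f, g}, X ∖ U = {c, h} — both open, so U is clopen.
  U = {d, e, f, h}, X ∖ U = {c, g} — both open, so U is clopen.
  U = {d, f, g, h}, X ∖ U = {c, e} — both open, so U is clopen.
  U = {c, d, e, f, g}, X ∖ U = {h} — both open, so U is clopen.
  U = {c, d, e, f, h}, X ∖ U = {g} — both open, so U is clopen.
  U = {c, d, f, g, h}, X ∖ U = {e} — both open, so U is clopen.
  U = {d, e, f, g, h}, X ∖ U = {c} — both open, so U is clopen.
  U = {c, d, e, f, g, h}, X ∖ U = ∅ — both open, so U is clopen.
Nontrivial clopen(s) exist: e.g. {c, d, e, f, g}. So (X, τ) is disconnected.
Compute connected components by grouping points that agree on all clopens:
  component: {c}
  component: {e}
  component: {g}
  component: {h}
  component: {d, f}
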